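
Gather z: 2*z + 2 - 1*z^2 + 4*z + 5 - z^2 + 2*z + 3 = -2*z^2 + 8*z + 10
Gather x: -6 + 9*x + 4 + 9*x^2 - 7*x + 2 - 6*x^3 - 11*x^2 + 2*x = -6*x^3 - 2*x^2 + 4*x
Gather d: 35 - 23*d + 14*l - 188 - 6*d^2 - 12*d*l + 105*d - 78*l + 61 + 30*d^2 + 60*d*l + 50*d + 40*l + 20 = 24*d^2 + d*(48*l + 132) - 24*l - 72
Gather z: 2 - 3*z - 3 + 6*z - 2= 3*z - 3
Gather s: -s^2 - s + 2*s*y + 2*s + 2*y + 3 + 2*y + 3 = -s^2 + s*(2*y + 1) + 4*y + 6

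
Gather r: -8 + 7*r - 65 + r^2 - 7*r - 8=r^2 - 81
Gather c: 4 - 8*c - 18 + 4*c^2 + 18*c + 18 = 4*c^2 + 10*c + 4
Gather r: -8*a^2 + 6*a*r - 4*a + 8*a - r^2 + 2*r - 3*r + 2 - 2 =-8*a^2 + 4*a - r^2 + r*(6*a - 1)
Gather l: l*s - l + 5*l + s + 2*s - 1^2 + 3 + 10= l*(s + 4) + 3*s + 12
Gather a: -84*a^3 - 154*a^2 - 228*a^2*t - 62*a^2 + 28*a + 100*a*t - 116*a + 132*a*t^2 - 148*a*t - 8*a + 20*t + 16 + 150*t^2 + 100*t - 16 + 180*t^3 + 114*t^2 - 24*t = -84*a^3 + a^2*(-228*t - 216) + a*(132*t^2 - 48*t - 96) + 180*t^3 + 264*t^2 + 96*t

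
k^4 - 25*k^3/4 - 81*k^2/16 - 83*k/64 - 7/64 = (k - 7)*(k + 1/4)^3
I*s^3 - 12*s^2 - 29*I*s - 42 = (s + 6*I)*(s + 7*I)*(I*s + 1)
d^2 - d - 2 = (d - 2)*(d + 1)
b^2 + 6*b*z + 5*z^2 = (b + z)*(b + 5*z)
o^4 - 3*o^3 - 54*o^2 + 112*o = o*(o - 8)*(o - 2)*(o + 7)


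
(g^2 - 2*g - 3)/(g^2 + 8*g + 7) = (g - 3)/(g + 7)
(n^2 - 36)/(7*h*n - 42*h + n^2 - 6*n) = (n + 6)/(7*h + n)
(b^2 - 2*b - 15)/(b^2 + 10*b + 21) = (b - 5)/(b + 7)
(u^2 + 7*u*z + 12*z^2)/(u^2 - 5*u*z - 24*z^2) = (-u - 4*z)/(-u + 8*z)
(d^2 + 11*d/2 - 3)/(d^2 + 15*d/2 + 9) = (2*d - 1)/(2*d + 3)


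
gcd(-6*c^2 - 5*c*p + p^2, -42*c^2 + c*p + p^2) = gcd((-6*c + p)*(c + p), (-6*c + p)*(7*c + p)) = -6*c + p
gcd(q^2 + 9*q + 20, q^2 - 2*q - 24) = q + 4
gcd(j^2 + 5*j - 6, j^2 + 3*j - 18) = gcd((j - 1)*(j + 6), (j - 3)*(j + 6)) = j + 6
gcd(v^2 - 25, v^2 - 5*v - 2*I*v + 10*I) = v - 5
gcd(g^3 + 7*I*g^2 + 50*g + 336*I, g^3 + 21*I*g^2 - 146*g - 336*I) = g^2 + 14*I*g - 48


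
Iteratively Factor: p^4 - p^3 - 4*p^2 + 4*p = (p + 2)*(p^3 - 3*p^2 + 2*p) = (p - 1)*(p + 2)*(p^2 - 2*p) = (p - 2)*(p - 1)*(p + 2)*(p)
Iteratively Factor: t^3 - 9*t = (t + 3)*(t^2 - 3*t) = t*(t + 3)*(t - 3)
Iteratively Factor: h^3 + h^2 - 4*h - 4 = (h - 2)*(h^2 + 3*h + 2) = (h - 2)*(h + 1)*(h + 2)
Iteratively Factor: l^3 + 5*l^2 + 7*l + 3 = (l + 1)*(l^2 + 4*l + 3) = (l + 1)*(l + 3)*(l + 1)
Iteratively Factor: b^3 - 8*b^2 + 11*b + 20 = (b + 1)*(b^2 - 9*b + 20) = (b - 5)*(b + 1)*(b - 4)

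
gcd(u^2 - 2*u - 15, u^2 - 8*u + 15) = u - 5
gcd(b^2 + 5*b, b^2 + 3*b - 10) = b + 5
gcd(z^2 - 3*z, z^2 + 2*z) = z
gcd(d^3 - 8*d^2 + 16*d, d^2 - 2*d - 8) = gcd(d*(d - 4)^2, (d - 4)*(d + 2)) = d - 4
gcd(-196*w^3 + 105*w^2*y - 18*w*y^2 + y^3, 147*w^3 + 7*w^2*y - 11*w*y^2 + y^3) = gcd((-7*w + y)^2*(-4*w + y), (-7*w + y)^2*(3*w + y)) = 49*w^2 - 14*w*y + y^2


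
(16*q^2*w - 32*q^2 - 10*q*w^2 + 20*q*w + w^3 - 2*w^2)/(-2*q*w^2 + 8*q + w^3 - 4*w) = (-8*q + w)/(w + 2)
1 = 1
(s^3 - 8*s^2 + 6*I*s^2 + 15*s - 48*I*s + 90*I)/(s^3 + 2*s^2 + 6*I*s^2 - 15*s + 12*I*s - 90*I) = (s - 5)/(s + 5)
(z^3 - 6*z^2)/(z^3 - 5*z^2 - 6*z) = z/(z + 1)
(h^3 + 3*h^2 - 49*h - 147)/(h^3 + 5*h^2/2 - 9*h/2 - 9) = 2*(h^2 - 49)/(2*h^2 - h - 6)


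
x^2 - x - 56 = (x - 8)*(x + 7)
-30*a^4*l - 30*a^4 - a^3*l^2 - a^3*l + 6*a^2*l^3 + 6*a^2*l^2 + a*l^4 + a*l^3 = (-2*a + l)*(3*a + l)*(5*a + l)*(a*l + a)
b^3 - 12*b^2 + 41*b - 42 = (b - 7)*(b - 3)*(b - 2)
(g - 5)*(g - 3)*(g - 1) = g^3 - 9*g^2 + 23*g - 15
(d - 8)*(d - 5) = d^2 - 13*d + 40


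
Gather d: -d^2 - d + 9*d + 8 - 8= -d^2 + 8*d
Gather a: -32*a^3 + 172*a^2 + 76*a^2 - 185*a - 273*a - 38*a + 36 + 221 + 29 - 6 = -32*a^3 + 248*a^2 - 496*a + 280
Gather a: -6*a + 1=1 - 6*a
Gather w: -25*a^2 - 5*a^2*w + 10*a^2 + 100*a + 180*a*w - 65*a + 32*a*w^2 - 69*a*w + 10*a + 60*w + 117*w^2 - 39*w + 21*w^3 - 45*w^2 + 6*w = -15*a^2 + 45*a + 21*w^3 + w^2*(32*a + 72) + w*(-5*a^2 + 111*a + 27)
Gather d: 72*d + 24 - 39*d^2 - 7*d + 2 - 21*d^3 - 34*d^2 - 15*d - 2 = -21*d^3 - 73*d^2 + 50*d + 24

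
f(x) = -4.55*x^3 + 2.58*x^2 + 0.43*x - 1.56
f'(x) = -13.65*x^2 + 5.16*x + 0.43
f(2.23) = -38.23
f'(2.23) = -55.94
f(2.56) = -59.89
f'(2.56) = -75.82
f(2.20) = -36.58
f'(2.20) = -54.28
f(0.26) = -1.35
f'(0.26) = 0.85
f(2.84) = -83.75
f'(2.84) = -95.01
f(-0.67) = 0.68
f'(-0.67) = -9.15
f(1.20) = -5.19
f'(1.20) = -13.03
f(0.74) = -1.67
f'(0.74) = -3.23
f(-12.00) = 8227.20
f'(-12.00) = -2027.09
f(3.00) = -99.90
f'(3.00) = -106.94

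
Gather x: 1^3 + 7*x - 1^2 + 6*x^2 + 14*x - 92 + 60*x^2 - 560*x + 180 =66*x^2 - 539*x + 88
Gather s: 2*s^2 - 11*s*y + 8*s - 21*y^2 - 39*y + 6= 2*s^2 + s*(8 - 11*y) - 21*y^2 - 39*y + 6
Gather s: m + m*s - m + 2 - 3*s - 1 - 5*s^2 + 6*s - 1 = -5*s^2 + s*(m + 3)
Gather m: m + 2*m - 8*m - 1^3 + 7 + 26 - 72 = -5*m - 40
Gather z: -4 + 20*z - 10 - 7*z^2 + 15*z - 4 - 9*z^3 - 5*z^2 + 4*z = -9*z^3 - 12*z^2 + 39*z - 18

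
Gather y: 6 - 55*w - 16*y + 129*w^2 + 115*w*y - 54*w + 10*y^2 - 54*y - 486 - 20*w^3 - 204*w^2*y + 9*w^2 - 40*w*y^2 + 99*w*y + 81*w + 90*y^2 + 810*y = -20*w^3 + 138*w^2 - 28*w + y^2*(100 - 40*w) + y*(-204*w^2 + 214*w + 740) - 480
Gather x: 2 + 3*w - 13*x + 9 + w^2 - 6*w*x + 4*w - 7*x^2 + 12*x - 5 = w^2 + 7*w - 7*x^2 + x*(-6*w - 1) + 6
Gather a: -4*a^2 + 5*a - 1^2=-4*a^2 + 5*a - 1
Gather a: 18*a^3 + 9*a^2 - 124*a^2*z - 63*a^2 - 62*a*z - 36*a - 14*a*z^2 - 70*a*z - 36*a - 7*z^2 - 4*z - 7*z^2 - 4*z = 18*a^3 + a^2*(-124*z - 54) + a*(-14*z^2 - 132*z - 72) - 14*z^2 - 8*z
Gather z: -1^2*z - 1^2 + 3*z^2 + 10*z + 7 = 3*z^2 + 9*z + 6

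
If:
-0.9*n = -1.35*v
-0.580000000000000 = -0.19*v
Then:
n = 4.58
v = 3.05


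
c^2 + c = c*(c + 1)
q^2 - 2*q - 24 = (q - 6)*(q + 4)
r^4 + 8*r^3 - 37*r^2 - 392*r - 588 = (r - 7)*(r + 2)*(r + 6)*(r + 7)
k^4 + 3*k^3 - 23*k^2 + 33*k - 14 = (k - 2)*(k - 1)^2*(k + 7)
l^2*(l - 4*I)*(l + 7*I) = l^4 + 3*I*l^3 + 28*l^2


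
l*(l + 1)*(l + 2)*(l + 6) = l^4 + 9*l^3 + 20*l^2 + 12*l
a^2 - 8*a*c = a*(a - 8*c)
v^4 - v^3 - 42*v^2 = v^2*(v - 7)*(v + 6)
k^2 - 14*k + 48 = (k - 8)*(k - 6)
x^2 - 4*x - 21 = (x - 7)*(x + 3)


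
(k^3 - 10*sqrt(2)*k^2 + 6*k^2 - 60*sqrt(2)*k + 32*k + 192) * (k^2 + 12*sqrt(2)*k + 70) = k^5 + 2*sqrt(2)*k^4 + 6*k^4 - 138*k^3 + 12*sqrt(2)*k^3 - 828*k^2 - 316*sqrt(2)*k^2 - 1896*sqrt(2)*k + 2240*k + 13440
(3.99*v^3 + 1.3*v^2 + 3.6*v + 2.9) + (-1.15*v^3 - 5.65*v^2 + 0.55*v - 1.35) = 2.84*v^3 - 4.35*v^2 + 4.15*v + 1.55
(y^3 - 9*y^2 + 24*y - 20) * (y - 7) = y^4 - 16*y^3 + 87*y^2 - 188*y + 140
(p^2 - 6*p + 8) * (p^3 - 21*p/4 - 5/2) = p^5 - 6*p^4 + 11*p^3/4 + 29*p^2 - 27*p - 20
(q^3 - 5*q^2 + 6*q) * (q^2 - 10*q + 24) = q^5 - 15*q^4 + 80*q^3 - 180*q^2 + 144*q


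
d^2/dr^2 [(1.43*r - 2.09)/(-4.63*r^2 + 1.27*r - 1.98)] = (-(1.43*r - 2.09)*(9.26*r - 1.27)*(18.52*r - 2.54) + (39.7254*r - 22.9856)*(4.63*r^2 - 1.27*r + 1.98))/(4.63*r^2 - 1.27*r + 1.98)^3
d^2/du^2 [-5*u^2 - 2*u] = -10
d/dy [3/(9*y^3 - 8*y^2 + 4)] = 3*y*(16 - 27*y)/(9*y^3 - 8*y^2 + 4)^2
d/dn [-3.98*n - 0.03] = -3.98000000000000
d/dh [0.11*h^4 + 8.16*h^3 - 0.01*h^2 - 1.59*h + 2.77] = 0.44*h^3 + 24.48*h^2 - 0.02*h - 1.59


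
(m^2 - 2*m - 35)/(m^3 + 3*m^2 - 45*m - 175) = 1/(m + 5)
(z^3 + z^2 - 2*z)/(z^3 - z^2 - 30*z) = (-z^2 - z + 2)/(-z^2 + z + 30)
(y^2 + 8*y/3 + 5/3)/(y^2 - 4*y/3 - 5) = (y + 1)/(y - 3)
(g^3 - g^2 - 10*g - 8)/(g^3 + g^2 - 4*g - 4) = (g - 4)/(g - 2)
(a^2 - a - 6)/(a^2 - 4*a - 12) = (a - 3)/(a - 6)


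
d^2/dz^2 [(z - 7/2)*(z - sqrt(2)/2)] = 2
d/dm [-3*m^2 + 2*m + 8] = 2 - 6*m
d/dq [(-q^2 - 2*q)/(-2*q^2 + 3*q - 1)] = (-7*q^2 + 2*q + 2)/(4*q^4 - 12*q^3 + 13*q^2 - 6*q + 1)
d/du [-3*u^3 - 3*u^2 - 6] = 3*u*(-3*u - 2)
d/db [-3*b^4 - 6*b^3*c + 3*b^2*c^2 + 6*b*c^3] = -12*b^3 - 18*b^2*c + 6*b*c^2 + 6*c^3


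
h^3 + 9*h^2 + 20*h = h*(h + 4)*(h + 5)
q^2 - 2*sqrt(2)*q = q*(q - 2*sqrt(2))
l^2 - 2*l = l*(l - 2)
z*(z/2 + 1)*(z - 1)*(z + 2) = z^4/2 + 3*z^3/2 - 2*z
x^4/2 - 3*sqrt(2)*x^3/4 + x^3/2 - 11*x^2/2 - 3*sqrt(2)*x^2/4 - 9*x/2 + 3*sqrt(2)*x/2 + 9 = (x/2 + 1)*(x - 1)*(x - 3*sqrt(2))*(x + 3*sqrt(2)/2)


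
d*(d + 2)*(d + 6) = d^3 + 8*d^2 + 12*d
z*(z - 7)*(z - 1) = z^3 - 8*z^2 + 7*z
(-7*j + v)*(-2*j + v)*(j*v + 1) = 14*j^3*v - 9*j^2*v^2 + 14*j^2 + j*v^3 - 9*j*v + v^2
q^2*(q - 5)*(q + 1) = q^4 - 4*q^3 - 5*q^2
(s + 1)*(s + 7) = s^2 + 8*s + 7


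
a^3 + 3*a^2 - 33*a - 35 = (a - 5)*(a + 1)*(a + 7)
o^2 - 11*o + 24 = (o - 8)*(o - 3)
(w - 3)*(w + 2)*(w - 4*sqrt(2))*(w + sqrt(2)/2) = w^4 - 7*sqrt(2)*w^3/2 - w^3 - 10*w^2 + 7*sqrt(2)*w^2/2 + 4*w + 21*sqrt(2)*w + 24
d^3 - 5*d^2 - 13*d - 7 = (d - 7)*(d + 1)^2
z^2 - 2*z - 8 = (z - 4)*(z + 2)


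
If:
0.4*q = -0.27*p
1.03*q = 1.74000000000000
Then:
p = -2.50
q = 1.69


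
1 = 1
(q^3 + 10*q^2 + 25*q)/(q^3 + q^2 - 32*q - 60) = q*(q + 5)/(q^2 - 4*q - 12)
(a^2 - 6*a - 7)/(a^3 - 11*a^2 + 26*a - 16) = (a^2 - 6*a - 7)/(a^3 - 11*a^2 + 26*a - 16)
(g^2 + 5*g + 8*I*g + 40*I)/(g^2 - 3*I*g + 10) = (g^2 + g*(5 + 8*I) + 40*I)/(g^2 - 3*I*g + 10)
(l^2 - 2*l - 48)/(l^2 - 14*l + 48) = (l + 6)/(l - 6)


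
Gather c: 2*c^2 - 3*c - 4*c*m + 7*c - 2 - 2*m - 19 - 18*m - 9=2*c^2 + c*(4 - 4*m) - 20*m - 30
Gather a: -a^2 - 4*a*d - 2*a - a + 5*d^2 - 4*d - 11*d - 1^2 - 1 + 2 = -a^2 + a*(-4*d - 3) + 5*d^2 - 15*d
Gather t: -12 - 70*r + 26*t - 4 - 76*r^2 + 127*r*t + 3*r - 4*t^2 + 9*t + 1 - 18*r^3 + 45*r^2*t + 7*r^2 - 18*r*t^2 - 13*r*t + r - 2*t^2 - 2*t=-18*r^3 - 69*r^2 - 66*r + t^2*(-18*r - 6) + t*(45*r^2 + 114*r + 33) - 15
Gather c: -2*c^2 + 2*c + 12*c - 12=-2*c^2 + 14*c - 12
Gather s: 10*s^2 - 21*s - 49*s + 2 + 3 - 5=10*s^2 - 70*s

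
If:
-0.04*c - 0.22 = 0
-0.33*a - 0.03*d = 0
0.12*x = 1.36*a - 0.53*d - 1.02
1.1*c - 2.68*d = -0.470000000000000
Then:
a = 0.19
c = -5.50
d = -2.08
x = 2.84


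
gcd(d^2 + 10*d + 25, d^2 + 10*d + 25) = d^2 + 10*d + 25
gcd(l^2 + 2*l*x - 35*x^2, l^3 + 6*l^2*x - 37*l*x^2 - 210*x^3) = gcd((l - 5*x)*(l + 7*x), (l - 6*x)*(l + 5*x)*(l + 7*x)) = l + 7*x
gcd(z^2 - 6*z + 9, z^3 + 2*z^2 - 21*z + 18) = z - 3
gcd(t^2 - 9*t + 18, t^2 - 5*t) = 1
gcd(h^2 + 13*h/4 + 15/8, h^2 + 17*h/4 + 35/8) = h + 5/2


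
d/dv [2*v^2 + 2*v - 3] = 4*v + 2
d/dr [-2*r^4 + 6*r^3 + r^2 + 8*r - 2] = -8*r^3 + 18*r^2 + 2*r + 8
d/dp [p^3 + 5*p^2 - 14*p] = 3*p^2 + 10*p - 14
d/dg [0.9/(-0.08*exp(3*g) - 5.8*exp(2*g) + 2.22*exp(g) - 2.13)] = (0.216*exp(2*g) + 10.44*exp(g) - 1.998)*exp(g)/(0.08*exp(3*g) + 5.8*exp(2*g) - 2.22*exp(g) + 2.13)^2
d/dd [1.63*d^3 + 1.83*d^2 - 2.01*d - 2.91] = 4.89*d^2 + 3.66*d - 2.01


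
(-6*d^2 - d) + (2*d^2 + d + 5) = 5 - 4*d^2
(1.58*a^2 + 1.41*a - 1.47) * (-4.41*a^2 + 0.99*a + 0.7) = -6.9678*a^4 - 4.6539*a^3 + 8.9846*a^2 - 0.4683*a - 1.029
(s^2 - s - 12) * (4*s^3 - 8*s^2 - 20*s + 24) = 4*s^5 - 12*s^4 - 60*s^3 + 140*s^2 + 216*s - 288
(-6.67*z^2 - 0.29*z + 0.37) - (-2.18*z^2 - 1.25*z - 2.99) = -4.49*z^2 + 0.96*z + 3.36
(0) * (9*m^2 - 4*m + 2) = 0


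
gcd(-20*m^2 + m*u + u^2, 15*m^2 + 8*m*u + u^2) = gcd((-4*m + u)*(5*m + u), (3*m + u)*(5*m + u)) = 5*m + u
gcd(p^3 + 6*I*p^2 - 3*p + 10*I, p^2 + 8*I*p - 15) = p + 5*I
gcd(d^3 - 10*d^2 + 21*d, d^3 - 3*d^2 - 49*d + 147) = d^2 - 10*d + 21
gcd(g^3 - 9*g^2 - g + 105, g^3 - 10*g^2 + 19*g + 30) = g - 5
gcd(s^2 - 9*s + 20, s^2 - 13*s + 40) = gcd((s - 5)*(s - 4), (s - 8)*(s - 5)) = s - 5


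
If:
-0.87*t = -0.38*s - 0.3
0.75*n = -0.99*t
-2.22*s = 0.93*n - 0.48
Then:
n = -0.76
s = 0.54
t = 0.58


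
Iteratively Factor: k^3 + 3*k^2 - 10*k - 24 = (k + 2)*(k^2 + k - 12) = (k - 3)*(k + 2)*(k + 4)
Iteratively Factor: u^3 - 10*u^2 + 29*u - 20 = (u - 4)*(u^2 - 6*u + 5) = (u - 5)*(u - 4)*(u - 1)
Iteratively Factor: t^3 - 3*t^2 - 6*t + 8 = (t + 2)*(t^2 - 5*t + 4) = (t - 1)*(t + 2)*(t - 4)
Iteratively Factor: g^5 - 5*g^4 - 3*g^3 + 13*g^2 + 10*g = (g - 5)*(g^4 - 3*g^2 - 2*g) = g*(g - 5)*(g^3 - 3*g - 2) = g*(g - 5)*(g - 2)*(g^2 + 2*g + 1) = g*(g - 5)*(g - 2)*(g + 1)*(g + 1)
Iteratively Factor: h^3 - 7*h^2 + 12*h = (h)*(h^2 - 7*h + 12) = h*(h - 4)*(h - 3)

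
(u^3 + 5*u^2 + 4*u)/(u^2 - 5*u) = (u^2 + 5*u + 4)/(u - 5)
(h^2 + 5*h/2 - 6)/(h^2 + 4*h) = (h - 3/2)/h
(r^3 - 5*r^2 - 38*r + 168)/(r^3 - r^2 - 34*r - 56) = (r^2 + 2*r - 24)/(r^2 + 6*r + 8)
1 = 1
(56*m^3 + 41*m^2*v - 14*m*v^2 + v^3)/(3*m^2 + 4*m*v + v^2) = (56*m^2 - 15*m*v + v^2)/(3*m + v)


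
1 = 1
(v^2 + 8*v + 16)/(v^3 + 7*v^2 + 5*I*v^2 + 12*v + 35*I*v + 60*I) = (v + 4)/(v^2 + v*(3 + 5*I) + 15*I)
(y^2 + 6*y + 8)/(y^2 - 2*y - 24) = (y + 2)/(y - 6)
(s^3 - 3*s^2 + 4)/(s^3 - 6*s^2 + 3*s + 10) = (s - 2)/(s - 5)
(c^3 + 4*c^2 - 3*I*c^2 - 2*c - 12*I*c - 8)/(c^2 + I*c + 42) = (c^3 + c^2*(4 - 3*I) + c*(-2 - 12*I) - 8)/(c^2 + I*c + 42)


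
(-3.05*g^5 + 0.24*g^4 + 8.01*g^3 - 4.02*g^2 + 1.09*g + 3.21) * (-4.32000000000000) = 13.176*g^5 - 1.0368*g^4 - 34.6032*g^3 + 17.3664*g^2 - 4.7088*g - 13.8672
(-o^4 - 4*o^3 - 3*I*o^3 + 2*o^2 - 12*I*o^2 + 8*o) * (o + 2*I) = -o^5 - 4*o^4 - 5*I*o^4 + 8*o^3 - 20*I*o^3 + 32*o^2 + 4*I*o^2 + 16*I*o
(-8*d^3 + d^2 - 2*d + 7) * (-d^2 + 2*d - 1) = 8*d^5 - 17*d^4 + 12*d^3 - 12*d^2 + 16*d - 7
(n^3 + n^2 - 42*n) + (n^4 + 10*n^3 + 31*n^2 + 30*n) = n^4 + 11*n^3 + 32*n^2 - 12*n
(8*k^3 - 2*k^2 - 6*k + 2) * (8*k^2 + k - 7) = 64*k^5 - 8*k^4 - 106*k^3 + 24*k^2 + 44*k - 14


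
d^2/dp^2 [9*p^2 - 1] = 18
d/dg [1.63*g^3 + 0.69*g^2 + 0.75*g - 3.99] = 4.89*g^2 + 1.38*g + 0.75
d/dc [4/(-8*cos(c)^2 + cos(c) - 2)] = 4*(1 - 16*cos(c))*sin(c)/(8*sin(c)^2 + cos(c) - 10)^2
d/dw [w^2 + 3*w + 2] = 2*w + 3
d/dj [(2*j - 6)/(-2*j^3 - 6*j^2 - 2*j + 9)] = 2*(4*j^3 - 12*j^2 - 36*j + 3)/(4*j^6 + 24*j^5 + 44*j^4 - 12*j^3 - 104*j^2 - 36*j + 81)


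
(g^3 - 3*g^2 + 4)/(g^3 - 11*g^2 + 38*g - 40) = (g^2 - g - 2)/(g^2 - 9*g + 20)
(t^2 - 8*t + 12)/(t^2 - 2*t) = (t - 6)/t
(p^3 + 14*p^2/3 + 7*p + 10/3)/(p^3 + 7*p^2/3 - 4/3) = (3*p + 5)/(3*p - 2)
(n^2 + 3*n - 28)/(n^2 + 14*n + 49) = (n - 4)/(n + 7)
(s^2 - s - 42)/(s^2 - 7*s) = (s + 6)/s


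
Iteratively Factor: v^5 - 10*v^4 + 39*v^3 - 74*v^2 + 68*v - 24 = (v - 2)*(v^4 - 8*v^3 + 23*v^2 - 28*v + 12) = (v - 2)^2*(v^3 - 6*v^2 + 11*v - 6) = (v - 2)^2*(v - 1)*(v^2 - 5*v + 6) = (v - 2)^3*(v - 1)*(v - 3)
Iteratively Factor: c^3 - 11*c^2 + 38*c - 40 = (c - 2)*(c^2 - 9*c + 20) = (c - 5)*(c - 2)*(c - 4)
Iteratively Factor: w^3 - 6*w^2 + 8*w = (w - 2)*(w^2 - 4*w) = w*(w - 2)*(w - 4)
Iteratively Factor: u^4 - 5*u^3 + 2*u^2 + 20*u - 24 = (u - 2)*(u^3 - 3*u^2 - 4*u + 12) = (u - 2)^2*(u^2 - u - 6) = (u - 2)^2*(u + 2)*(u - 3)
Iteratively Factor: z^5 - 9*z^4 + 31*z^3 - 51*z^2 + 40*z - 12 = (z - 2)*(z^4 - 7*z^3 + 17*z^2 - 17*z + 6) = (z - 2)*(z - 1)*(z^3 - 6*z^2 + 11*z - 6) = (z - 2)^2*(z - 1)*(z^2 - 4*z + 3) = (z - 3)*(z - 2)^2*(z - 1)*(z - 1)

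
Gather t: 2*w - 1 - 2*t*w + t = t*(1 - 2*w) + 2*w - 1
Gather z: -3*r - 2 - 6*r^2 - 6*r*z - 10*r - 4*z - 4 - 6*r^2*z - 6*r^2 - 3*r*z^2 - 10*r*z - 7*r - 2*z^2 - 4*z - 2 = -12*r^2 - 20*r + z^2*(-3*r - 2) + z*(-6*r^2 - 16*r - 8) - 8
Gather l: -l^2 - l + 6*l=-l^2 + 5*l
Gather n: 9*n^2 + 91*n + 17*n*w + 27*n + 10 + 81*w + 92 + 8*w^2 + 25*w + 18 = 9*n^2 + n*(17*w + 118) + 8*w^2 + 106*w + 120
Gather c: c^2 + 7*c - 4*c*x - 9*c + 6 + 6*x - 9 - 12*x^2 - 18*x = c^2 + c*(-4*x - 2) - 12*x^2 - 12*x - 3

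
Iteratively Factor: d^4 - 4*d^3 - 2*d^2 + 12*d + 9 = (d - 3)*(d^3 - d^2 - 5*d - 3) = (d - 3)^2*(d^2 + 2*d + 1) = (d - 3)^2*(d + 1)*(d + 1)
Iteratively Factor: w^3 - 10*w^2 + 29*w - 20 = (w - 1)*(w^2 - 9*w + 20) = (w - 5)*(w - 1)*(w - 4)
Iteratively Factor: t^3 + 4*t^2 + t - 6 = (t - 1)*(t^2 + 5*t + 6) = (t - 1)*(t + 2)*(t + 3)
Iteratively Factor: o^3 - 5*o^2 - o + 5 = (o - 1)*(o^2 - 4*o - 5) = (o - 1)*(o + 1)*(o - 5)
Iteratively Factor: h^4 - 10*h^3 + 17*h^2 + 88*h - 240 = (h - 4)*(h^3 - 6*h^2 - 7*h + 60) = (h - 4)^2*(h^2 - 2*h - 15) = (h - 4)^2*(h + 3)*(h - 5)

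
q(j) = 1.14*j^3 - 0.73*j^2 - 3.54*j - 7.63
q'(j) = 3.42*j^2 - 1.46*j - 3.54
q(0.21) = -8.40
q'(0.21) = -3.70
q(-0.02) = -7.56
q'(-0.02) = -3.51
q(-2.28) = -16.87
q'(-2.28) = 17.57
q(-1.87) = -11.02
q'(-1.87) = 11.15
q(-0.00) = -7.63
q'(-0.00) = -3.54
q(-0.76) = -5.86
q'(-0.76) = -0.46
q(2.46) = -3.78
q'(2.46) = 13.56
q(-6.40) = -313.72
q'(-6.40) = 145.89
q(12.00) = 1814.69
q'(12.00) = 471.42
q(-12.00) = -2040.19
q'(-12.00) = 506.46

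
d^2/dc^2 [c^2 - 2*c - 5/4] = 2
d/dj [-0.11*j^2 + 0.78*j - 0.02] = 0.78 - 0.22*j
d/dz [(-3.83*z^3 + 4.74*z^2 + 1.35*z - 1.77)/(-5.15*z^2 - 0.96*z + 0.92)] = (19.7245*z^4 + 7.3536*z^3 - 8.1687*z^2 - 9.5094*z - 0.4572)/(26.5225*z^4 + 9.888*z^3 - 8.5544*z^2 - 1.7664*z + 0.8464)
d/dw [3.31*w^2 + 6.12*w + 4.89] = 6.62*w + 6.12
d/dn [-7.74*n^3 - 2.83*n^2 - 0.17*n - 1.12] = -23.22*n^2 - 5.66*n - 0.17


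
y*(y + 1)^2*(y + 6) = y^4 + 8*y^3 + 13*y^2 + 6*y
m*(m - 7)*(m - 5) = m^3 - 12*m^2 + 35*m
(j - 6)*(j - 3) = j^2 - 9*j + 18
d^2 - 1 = (d - 1)*(d + 1)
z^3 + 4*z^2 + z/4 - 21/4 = (z - 1)*(z + 3/2)*(z + 7/2)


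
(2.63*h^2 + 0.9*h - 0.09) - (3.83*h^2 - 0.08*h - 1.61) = -1.2*h^2 + 0.98*h + 1.52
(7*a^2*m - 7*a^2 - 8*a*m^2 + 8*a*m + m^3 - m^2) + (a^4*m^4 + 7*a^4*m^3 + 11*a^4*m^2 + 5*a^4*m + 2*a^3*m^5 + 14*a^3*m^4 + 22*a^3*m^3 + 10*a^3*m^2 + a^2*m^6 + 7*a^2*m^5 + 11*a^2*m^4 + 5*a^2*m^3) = a^4*m^4 + 7*a^4*m^3 + 11*a^4*m^2 + 5*a^4*m + 2*a^3*m^5 + 14*a^3*m^4 + 22*a^3*m^3 + 10*a^3*m^2 + a^2*m^6 + 7*a^2*m^5 + 11*a^2*m^4 + 5*a^2*m^3 + 7*a^2*m - 7*a^2 - 8*a*m^2 + 8*a*m + m^3 - m^2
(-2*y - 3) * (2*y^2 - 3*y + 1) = -4*y^3 + 7*y - 3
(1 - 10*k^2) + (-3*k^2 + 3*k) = -13*k^2 + 3*k + 1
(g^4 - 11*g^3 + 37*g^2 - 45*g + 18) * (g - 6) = g^5 - 17*g^4 + 103*g^3 - 267*g^2 + 288*g - 108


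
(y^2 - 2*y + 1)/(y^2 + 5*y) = (y^2 - 2*y + 1)/(y*(y + 5))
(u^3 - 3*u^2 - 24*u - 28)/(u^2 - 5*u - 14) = u + 2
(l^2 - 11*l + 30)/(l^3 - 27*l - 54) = (l - 5)/(l^2 + 6*l + 9)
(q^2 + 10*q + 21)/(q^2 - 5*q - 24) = (q + 7)/(q - 8)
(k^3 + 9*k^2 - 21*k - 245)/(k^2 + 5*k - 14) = (k^2 + 2*k - 35)/(k - 2)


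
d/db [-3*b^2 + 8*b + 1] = 8 - 6*b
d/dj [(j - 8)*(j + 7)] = 2*j - 1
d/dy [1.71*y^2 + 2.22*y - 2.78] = 3.42*y + 2.22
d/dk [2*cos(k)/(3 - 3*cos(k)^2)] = 2*(sin(k)^2 - 2)/(3*sin(k)^3)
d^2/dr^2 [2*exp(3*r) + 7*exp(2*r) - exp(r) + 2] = (18*exp(2*r) + 28*exp(r) - 1)*exp(r)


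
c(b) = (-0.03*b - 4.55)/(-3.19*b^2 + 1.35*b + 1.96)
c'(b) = (-0.03*b - 4.55)*(6.38*b - 1.35)/(-3.19*b^2 + 1.35*b + 1.96)^2 - 0.03/(-3.19*b^2 + 1.35*b + 1.96) = (-0.0957*b^2 - 29.029*b + 6.0837)/(10.1761*b^4 - 8.613*b^3 - 10.6823*b^2 + 5.292*b + 3.8416)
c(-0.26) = -3.26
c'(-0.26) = 7.02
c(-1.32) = 0.84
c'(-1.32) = 1.53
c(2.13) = 0.48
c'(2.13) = -0.60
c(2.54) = 0.30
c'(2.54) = -0.30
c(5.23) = 0.06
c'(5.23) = -0.02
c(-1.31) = 0.85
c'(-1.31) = 1.57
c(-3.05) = 0.14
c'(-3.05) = 0.09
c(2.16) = 0.46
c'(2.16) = -0.57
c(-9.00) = 0.02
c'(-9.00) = 0.00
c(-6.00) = 0.04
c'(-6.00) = 0.01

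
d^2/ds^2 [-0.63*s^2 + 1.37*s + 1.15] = -1.26000000000000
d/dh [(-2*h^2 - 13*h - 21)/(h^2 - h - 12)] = 15/(h^2 - 8*h + 16)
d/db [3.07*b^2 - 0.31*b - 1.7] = 6.14*b - 0.31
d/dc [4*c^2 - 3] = 8*c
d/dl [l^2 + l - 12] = 2*l + 1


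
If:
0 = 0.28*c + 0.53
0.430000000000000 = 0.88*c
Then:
No Solution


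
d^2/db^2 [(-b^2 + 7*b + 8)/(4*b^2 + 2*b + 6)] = 2*(15*b^3 + 57*b^2 - 39*b - 35)/(8*b^6 + 12*b^5 + 42*b^4 + 37*b^3 + 63*b^2 + 27*b + 27)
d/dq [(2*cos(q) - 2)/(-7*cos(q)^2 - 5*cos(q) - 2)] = 14*(sin(q)^2 + 2*cos(q))*sin(q)/(-7*sin(q)^2 + 5*cos(q) + 9)^2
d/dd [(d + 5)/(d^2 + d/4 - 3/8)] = 8*(8*d^2 + 2*d - 2*(d + 5)*(8*d + 1) - 3)/(8*d^2 + 2*d - 3)^2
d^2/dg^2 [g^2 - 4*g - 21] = 2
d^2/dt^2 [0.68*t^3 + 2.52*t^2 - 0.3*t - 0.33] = 4.08*t + 5.04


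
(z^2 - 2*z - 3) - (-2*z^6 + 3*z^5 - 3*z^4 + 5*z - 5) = 2*z^6 - 3*z^5 + 3*z^4 + z^2 - 7*z + 2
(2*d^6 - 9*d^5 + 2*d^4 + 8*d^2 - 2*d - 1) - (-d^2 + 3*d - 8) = 2*d^6 - 9*d^5 + 2*d^4 + 9*d^2 - 5*d + 7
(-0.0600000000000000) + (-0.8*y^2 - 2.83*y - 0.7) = -0.8*y^2 - 2.83*y - 0.76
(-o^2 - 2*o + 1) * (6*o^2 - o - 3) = -6*o^4 - 11*o^3 + 11*o^2 + 5*o - 3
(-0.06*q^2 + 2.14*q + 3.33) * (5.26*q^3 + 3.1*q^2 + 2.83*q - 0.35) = -0.3156*q^5 + 11.0704*q^4 + 23.98*q^3 + 16.4002*q^2 + 8.6749*q - 1.1655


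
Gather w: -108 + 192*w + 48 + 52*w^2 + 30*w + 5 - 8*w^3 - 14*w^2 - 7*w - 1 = -8*w^3 + 38*w^2 + 215*w - 56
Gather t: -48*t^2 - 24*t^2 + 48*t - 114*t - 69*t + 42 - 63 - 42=-72*t^2 - 135*t - 63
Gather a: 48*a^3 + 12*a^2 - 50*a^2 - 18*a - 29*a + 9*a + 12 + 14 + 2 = 48*a^3 - 38*a^2 - 38*a + 28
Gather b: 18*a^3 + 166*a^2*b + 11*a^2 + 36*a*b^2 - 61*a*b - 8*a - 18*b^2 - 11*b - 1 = 18*a^3 + 11*a^2 - 8*a + b^2*(36*a - 18) + b*(166*a^2 - 61*a - 11) - 1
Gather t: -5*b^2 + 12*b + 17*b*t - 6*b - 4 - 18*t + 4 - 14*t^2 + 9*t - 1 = -5*b^2 + 6*b - 14*t^2 + t*(17*b - 9) - 1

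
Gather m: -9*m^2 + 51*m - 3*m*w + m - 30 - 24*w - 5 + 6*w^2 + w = -9*m^2 + m*(52 - 3*w) + 6*w^2 - 23*w - 35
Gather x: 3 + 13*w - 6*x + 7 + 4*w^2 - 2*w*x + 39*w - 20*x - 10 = 4*w^2 + 52*w + x*(-2*w - 26)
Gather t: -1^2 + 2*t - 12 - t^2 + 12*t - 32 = -t^2 + 14*t - 45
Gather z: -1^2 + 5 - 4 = 0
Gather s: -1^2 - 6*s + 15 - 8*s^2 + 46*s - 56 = -8*s^2 + 40*s - 42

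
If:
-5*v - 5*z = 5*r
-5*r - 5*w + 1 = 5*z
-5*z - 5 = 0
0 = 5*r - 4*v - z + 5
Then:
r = -2/9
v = 11/9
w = 64/45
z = -1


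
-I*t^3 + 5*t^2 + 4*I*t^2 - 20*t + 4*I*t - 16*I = (t - 4)*(t + 4*I)*(-I*t + 1)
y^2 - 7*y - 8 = (y - 8)*(y + 1)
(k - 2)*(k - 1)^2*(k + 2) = k^4 - 2*k^3 - 3*k^2 + 8*k - 4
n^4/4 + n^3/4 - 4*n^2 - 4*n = n*(n/4 + 1)*(n - 4)*(n + 1)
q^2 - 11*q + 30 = (q - 6)*(q - 5)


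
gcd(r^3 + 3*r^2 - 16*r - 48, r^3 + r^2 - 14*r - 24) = r^2 - r - 12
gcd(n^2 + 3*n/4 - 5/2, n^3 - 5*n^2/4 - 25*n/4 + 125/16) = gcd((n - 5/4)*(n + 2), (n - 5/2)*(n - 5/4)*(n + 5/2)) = n - 5/4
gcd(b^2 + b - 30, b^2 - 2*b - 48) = b + 6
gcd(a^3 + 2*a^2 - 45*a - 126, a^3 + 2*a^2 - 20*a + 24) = a + 6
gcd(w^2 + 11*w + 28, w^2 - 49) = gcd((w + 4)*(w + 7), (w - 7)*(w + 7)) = w + 7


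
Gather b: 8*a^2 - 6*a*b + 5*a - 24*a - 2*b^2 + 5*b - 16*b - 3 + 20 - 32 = 8*a^2 - 19*a - 2*b^2 + b*(-6*a - 11) - 15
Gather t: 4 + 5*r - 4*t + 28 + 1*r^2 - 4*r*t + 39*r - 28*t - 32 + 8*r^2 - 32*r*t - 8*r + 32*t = 9*r^2 - 36*r*t + 36*r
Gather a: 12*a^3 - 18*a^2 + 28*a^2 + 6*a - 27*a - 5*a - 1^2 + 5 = 12*a^3 + 10*a^2 - 26*a + 4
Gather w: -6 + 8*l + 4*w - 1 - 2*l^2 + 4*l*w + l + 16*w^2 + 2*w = -2*l^2 + 9*l + 16*w^2 + w*(4*l + 6) - 7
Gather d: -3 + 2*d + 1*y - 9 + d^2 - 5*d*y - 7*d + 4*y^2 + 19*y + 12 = d^2 + d*(-5*y - 5) + 4*y^2 + 20*y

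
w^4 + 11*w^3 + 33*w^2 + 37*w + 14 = (w + 1)^2*(w + 2)*(w + 7)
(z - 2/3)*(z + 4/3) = z^2 + 2*z/3 - 8/9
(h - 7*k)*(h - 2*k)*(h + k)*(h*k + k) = h^4*k - 8*h^3*k^2 + h^3*k + 5*h^2*k^3 - 8*h^2*k^2 + 14*h*k^4 + 5*h*k^3 + 14*k^4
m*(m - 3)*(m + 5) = m^3 + 2*m^2 - 15*m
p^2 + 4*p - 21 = (p - 3)*(p + 7)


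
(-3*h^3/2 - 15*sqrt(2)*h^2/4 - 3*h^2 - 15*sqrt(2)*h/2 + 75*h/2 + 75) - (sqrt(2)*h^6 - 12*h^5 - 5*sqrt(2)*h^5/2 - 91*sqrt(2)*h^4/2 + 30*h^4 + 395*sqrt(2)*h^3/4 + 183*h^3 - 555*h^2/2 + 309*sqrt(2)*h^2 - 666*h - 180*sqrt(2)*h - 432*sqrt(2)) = -sqrt(2)*h^6 + 5*sqrt(2)*h^5/2 + 12*h^5 - 30*h^4 + 91*sqrt(2)*h^4/2 - 369*h^3/2 - 395*sqrt(2)*h^3/4 - 1251*sqrt(2)*h^2/4 + 549*h^2/2 + 345*sqrt(2)*h/2 + 1407*h/2 + 75 + 432*sqrt(2)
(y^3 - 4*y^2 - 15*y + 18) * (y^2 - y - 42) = y^5 - 5*y^4 - 53*y^3 + 201*y^2 + 612*y - 756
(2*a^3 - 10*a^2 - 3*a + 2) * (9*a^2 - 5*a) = 18*a^5 - 100*a^4 + 23*a^3 + 33*a^2 - 10*a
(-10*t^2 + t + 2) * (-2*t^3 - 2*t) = 20*t^5 - 2*t^4 + 16*t^3 - 2*t^2 - 4*t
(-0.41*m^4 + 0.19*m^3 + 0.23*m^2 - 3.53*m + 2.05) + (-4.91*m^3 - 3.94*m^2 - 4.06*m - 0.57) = -0.41*m^4 - 4.72*m^3 - 3.71*m^2 - 7.59*m + 1.48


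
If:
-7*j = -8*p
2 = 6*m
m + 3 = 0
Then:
No Solution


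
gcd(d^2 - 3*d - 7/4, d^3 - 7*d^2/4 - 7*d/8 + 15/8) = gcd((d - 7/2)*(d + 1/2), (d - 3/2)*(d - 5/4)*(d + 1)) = 1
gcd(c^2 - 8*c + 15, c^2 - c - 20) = c - 5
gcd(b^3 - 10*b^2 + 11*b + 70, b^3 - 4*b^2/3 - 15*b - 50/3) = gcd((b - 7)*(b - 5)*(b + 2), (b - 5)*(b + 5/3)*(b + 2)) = b^2 - 3*b - 10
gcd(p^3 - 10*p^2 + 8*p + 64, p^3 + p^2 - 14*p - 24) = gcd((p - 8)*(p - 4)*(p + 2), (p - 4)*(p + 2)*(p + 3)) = p^2 - 2*p - 8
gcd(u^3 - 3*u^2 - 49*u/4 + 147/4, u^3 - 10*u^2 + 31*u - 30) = u - 3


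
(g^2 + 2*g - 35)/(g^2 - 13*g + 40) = (g + 7)/(g - 8)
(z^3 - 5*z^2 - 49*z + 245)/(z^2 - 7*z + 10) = (z^2 - 49)/(z - 2)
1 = 1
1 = 1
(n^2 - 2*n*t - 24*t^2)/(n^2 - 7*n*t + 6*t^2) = (-n - 4*t)/(-n + t)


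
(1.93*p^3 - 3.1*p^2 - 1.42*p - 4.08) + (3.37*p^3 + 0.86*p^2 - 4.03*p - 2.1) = 5.3*p^3 - 2.24*p^2 - 5.45*p - 6.18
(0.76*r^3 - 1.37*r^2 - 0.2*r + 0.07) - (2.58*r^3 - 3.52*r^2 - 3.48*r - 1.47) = -1.82*r^3 + 2.15*r^2 + 3.28*r + 1.54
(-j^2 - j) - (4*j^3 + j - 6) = -4*j^3 - j^2 - 2*j + 6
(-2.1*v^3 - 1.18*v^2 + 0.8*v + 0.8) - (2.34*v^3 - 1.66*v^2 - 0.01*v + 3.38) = -4.44*v^3 + 0.48*v^2 + 0.81*v - 2.58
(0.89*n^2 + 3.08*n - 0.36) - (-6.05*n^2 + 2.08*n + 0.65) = 6.94*n^2 + 1.0*n - 1.01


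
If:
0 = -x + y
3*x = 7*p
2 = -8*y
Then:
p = -3/28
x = -1/4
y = -1/4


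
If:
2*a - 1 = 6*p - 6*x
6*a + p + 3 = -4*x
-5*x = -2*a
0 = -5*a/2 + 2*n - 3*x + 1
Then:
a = -17/50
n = -1129/1000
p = -52/125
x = -17/125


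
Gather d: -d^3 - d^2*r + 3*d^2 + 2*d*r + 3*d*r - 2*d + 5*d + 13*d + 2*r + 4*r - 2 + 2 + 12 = -d^3 + d^2*(3 - r) + d*(5*r + 16) + 6*r + 12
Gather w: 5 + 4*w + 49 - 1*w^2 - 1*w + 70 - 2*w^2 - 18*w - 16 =-3*w^2 - 15*w + 108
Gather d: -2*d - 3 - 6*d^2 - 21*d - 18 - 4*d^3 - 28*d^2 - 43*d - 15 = -4*d^3 - 34*d^2 - 66*d - 36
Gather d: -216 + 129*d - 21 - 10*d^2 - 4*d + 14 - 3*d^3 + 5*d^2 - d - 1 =-3*d^3 - 5*d^2 + 124*d - 224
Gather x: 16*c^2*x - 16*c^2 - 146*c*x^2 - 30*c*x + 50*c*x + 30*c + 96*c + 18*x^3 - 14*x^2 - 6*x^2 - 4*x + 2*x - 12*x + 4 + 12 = -16*c^2 + 126*c + 18*x^3 + x^2*(-146*c - 20) + x*(16*c^2 + 20*c - 14) + 16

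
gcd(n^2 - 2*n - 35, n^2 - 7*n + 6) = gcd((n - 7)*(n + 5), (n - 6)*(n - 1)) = 1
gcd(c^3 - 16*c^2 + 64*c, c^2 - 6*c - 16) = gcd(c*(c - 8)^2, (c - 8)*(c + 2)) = c - 8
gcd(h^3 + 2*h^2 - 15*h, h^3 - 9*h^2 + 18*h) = h^2 - 3*h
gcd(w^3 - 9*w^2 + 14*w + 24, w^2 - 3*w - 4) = w^2 - 3*w - 4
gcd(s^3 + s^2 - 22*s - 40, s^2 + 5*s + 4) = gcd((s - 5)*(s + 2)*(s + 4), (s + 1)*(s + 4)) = s + 4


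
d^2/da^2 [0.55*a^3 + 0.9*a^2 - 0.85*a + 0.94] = 3.3*a + 1.8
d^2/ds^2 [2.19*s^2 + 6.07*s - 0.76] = 4.38000000000000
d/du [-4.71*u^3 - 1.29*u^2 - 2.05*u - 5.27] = -14.13*u^2 - 2.58*u - 2.05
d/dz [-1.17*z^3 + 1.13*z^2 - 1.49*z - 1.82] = -3.51*z^2 + 2.26*z - 1.49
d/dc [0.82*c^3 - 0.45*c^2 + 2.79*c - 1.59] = 2.46*c^2 - 0.9*c + 2.79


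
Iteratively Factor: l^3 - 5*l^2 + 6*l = (l)*(l^2 - 5*l + 6) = l*(l - 3)*(l - 2)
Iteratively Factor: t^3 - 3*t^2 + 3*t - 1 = (t - 1)*(t^2 - 2*t + 1) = (t - 1)^2*(t - 1)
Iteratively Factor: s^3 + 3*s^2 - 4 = (s + 2)*(s^2 + s - 2) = (s - 1)*(s + 2)*(s + 2)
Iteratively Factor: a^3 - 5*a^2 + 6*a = (a - 3)*(a^2 - 2*a) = a*(a - 3)*(a - 2)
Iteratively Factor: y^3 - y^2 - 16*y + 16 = (y + 4)*(y^2 - 5*y + 4) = (y - 4)*(y + 4)*(y - 1)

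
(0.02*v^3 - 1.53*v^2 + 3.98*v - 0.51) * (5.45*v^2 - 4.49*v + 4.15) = 0.109*v^5 - 8.4283*v^4 + 28.6437*v^3 - 26.9992*v^2 + 18.8069*v - 2.1165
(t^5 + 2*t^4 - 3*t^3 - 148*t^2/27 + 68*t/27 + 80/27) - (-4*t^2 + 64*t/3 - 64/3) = t^5 + 2*t^4 - 3*t^3 - 40*t^2/27 - 508*t/27 + 656/27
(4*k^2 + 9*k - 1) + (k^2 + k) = 5*k^2 + 10*k - 1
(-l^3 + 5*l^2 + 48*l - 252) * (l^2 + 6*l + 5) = -l^5 - l^4 + 73*l^3 + 61*l^2 - 1272*l - 1260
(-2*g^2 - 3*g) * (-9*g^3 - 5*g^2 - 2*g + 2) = 18*g^5 + 37*g^4 + 19*g^3 + 2*g^2 - 6*g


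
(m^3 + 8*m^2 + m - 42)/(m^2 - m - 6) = (-m^3 - 8*m^2 - m + 42)/(-m^2 + m + 6)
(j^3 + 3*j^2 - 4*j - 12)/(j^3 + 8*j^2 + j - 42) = (j + 2)/(j + 7)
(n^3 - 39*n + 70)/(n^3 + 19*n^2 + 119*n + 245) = (n^2 - 7*n + 10)/(n^2 + 12*n + 35)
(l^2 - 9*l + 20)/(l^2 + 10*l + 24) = (l^2 - 9*l + 20)/(l^2 + 10*l + 24)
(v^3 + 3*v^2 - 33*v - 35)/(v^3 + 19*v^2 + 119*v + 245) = (v^2 - 4*v - 5)/(v^2 + 12*v + 35)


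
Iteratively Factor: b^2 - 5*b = (b)*(b - 5)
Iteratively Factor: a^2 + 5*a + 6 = (a + 3)*(a + 2)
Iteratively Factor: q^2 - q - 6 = (q + 2)*(q - 3)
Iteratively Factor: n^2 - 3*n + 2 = (n - 1)*(n - 2)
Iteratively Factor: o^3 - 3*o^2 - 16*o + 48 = (o - 4)*(o^2 + o - 12) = (o - 4)*(o + 4)*(o - 3)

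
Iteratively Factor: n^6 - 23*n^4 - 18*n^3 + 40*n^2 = (n + 2)*(n^5 - 2*n^4 - 19*n^3 + 20*n^2) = (n + 2)*(n + 4)*(n^4 - 6*n^3 + 5*n^2) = (n - 1)*(n + 2)*(n + 4)*(n^3 - 5*n^2) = (n - 5)*(n - 1)*(n + 2)*(n + 4)*(n^2) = n*(n - 5)*(n - 1)*(n + 2)*(n + 4)*(n)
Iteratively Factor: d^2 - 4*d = (d)*(d - 4)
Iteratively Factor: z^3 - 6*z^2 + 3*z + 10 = (z - 5)*(z^2 - z - 2) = (z - 5)*(z + 1)*(z - 2)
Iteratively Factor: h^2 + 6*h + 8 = (h + 4)*(h + 2)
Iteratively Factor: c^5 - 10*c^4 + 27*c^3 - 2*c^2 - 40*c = (c + 1)*(c^4 - 11*c^3 + 38*c^2 - 40*c) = (c - 2)*(c + 1)*(c^3 - 9*c^2 + 20*c) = c*(c - 2)*(c + 1)*(c^2 - 9*c + 20) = c*(c - 5)*(c - 2)*(c + 1)*(c - 4)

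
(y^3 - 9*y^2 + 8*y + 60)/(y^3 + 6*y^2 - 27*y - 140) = (y^2 - 4*y - 12)/(y^2 + 11*y + 28)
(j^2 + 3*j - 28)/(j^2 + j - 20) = (j + 7)/(j + 5)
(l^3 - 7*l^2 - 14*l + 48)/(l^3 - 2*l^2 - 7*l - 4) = (-l^3 + 7*l^2 + 14*l - 48)/(-l^3 + 2*l^2 + 7*l + 4)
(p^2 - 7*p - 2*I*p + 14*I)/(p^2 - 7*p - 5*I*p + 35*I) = (p - 2*I)/(p - 5*I)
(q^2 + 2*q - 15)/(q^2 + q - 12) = (q + 5)/(q + 4)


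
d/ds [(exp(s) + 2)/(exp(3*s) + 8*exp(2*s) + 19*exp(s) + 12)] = (-(exp(s) + 2)*(3*exp(2*s) + 16*exp(s) + 19) + exp(3*s) + 8*exp(2*s) + 19*exp(s) + 12)*exp(s)/(exp(3*s) + 8*exp(2*s) + 19*exp(s) + 12)^2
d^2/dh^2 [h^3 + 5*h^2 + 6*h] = 6*h + 10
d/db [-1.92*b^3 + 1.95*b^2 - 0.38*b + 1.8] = -5.76*b^2 + 3.9*b - 0.38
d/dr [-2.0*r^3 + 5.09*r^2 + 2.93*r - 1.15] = -6.0*r^2 + 10.18*r + 2.93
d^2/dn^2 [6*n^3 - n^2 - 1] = 36*n - 2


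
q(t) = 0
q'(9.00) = 0.00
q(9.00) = 0.00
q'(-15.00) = 0.00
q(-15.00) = 0.00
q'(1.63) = 0.00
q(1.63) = 0.00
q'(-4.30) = 0.00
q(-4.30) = 0.00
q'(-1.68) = 0.00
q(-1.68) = 0.00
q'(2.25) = 0.00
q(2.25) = 0.00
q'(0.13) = 0.00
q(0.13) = 0.00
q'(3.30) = 0.00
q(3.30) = 0.00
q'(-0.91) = 0.00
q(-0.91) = 0.00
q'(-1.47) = 0.00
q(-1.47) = 0.00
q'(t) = 0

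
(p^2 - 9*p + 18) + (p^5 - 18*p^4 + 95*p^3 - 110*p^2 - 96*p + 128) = p^5 - 18*p^4 + 95*p^3 - 109*p^2 - 105*p + 146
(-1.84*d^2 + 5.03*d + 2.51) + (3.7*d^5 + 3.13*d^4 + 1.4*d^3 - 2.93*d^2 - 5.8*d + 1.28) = 3.7*d^5 + 3.13*d^4 + 1.4*d^3 - 4.77*d^2 - 0.77*d + 3.79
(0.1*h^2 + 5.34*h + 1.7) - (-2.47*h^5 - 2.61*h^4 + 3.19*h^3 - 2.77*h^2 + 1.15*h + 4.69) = 2.47*h^5 + 2.61*h^4 - 3.19*h^3 + 2.87*h^2 + 4.19*h - 2.99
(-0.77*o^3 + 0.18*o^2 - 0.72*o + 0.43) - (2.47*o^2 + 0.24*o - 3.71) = -0.77*o^3 - 2.29*o^2 - 0.96*o + 4.14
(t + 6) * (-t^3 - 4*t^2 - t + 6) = -t^4 - 10*t^3 - 25*t^2 + 36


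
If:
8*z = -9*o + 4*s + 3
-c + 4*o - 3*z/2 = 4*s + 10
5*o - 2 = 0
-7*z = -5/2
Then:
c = -347/28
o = 2/5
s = 121/140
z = 5/14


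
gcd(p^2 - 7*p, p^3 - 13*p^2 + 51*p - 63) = p - 7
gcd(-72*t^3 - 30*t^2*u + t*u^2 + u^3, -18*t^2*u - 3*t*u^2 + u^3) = 18*t^2 + 3*t*u - u^2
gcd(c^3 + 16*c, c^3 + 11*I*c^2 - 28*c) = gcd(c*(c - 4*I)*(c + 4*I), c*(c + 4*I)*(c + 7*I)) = c^2 + 4*I*c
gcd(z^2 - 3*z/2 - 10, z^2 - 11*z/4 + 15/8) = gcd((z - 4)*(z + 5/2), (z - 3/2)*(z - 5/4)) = 1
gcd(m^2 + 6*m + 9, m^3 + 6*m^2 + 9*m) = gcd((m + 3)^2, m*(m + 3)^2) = m^2 + 6*m + 9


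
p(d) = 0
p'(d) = 0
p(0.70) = 0.00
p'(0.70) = 0.00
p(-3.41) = 0.00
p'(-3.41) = 0.00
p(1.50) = 0.00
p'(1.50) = 0.00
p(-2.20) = 0.00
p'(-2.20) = 0.00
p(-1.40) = 0.00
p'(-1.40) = 0.00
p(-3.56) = 0.00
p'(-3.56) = 0.00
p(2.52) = 0.00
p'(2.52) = 0.00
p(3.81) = 0.00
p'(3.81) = 0.00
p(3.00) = 0.00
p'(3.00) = 0.00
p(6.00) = 0.00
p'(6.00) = 0.00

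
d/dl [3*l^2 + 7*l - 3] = 6*l + 7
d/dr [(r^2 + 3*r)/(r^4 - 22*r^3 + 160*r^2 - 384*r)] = (-2*r^2 - 3*r + 108)/(r^5 - 36*r^4 + 516*r^3 - 3680*r^2 + 13056*r - 18432)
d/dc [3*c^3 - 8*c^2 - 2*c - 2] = 9*c^2 - 16*c - 2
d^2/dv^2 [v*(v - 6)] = 2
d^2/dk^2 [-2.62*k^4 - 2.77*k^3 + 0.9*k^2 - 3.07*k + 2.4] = -31.44*k^2 - 16.62*k + 1.8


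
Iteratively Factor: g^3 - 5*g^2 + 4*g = (g)*(g^2 - 5*g + 4) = g*(g - 1)*(g - 4)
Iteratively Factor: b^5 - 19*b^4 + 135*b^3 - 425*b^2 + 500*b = (b - 5)*(b^4 - 14*b^3 + 65*b^2 - 100*b) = (b - 5)*(b - 4)*(b^3 - 10*b^2 + 25*b) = (b - 5)^2*(b - 4)*(b^2 - 5*b) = b*(b - 5)^2*(b - 4)*(b - 5)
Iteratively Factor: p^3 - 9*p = (p - 3)*(p^2 + 3*p) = (p - 3)*(p + 3)*(p)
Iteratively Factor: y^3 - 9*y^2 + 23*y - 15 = (y - 3)*(y^2 - 6*y + 5) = (y - 3)*(y - 1)*(y - 5)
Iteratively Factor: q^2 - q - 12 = (q - 4)*(q + 3)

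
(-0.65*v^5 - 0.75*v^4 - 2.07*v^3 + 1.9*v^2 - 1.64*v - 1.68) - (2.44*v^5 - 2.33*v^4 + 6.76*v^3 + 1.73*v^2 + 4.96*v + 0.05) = -3.09*v^5 + 1.58*v^4 - 8.83*v^3 + 0.17*v^2 - 6.6*v - 1.73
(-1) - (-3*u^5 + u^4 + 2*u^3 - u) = 3*u^5 - u^4 - 2*u^3 + u - 1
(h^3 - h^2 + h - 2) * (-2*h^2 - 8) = -2*h^5 + 2*h^4 - 10*h^3 + 12*h^2 - 8*h + 16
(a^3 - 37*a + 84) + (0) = a^3 - 37*a + 84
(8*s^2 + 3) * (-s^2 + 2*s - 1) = -8*s^4 + 16*s^3 - 11*s^2 + 6*s - 3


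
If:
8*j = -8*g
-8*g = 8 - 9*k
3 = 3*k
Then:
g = 1/8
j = -1/8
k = 1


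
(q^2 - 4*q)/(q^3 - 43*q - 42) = q*(4 - q)/(-q^3 + 43*q + 42)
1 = 1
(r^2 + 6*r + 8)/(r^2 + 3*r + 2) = (r + 4)/(r + 1)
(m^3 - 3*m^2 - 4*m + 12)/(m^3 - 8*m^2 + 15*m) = (m^2 - 4)/(m*(m - 5))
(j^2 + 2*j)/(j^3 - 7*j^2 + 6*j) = (j + 2)/(j^2 - 7*j + 6)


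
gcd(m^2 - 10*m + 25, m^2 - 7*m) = 1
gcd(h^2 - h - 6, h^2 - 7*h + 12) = h - 3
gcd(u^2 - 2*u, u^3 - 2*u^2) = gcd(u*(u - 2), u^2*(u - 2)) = u^2 - 2*u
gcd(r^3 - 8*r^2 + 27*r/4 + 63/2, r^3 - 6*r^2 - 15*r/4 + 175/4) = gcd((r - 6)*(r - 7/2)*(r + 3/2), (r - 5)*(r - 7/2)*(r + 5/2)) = r - 7/2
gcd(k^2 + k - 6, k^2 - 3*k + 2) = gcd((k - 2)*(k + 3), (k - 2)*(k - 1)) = k - 2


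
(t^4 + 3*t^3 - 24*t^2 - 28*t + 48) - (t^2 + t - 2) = t^4 + 3*t^3 - 25*t^2 - 29*t + 50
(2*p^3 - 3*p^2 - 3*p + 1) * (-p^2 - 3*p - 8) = -2*p^5 - 3*p^4 - 4*p^3 + 32*p^2 + 21*p - 8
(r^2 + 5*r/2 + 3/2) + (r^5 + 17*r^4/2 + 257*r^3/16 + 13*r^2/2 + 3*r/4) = r^5 + 17*r^4/2 + 257*r^3/16 + 15*r^2/2 + 13*r/4 + 3/2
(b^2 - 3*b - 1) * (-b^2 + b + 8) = -b^4 + 4*b^3 + 6*b^2 - 25*b - 8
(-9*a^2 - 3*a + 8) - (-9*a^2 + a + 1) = 7 - 4*a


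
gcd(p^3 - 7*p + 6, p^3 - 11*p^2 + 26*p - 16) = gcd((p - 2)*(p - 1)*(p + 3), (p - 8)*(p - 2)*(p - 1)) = p^2 - 3*p + 2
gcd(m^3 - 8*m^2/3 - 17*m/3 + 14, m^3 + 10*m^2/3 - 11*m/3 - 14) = m^2 + m/3 - 14/3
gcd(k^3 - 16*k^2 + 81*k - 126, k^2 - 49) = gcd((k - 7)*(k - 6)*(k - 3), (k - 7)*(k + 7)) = k - 7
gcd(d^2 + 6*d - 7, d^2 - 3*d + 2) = d - 1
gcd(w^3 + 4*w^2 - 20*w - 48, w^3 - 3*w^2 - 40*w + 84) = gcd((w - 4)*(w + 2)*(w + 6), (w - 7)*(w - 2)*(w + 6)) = w + 6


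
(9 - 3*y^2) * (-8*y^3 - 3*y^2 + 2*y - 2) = 24*y^5 + 9*y^4 - 78*y^3 - 21*y^2 + 18*y - 18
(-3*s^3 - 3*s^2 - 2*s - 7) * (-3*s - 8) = 9*s^4 + 33*s^3 + 30*s^2 + 37*s + 56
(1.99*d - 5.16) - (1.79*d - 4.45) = 0.2*d - 0.71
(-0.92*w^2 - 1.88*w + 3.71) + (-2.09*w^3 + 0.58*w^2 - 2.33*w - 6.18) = -2.09*w^3 - 0.34*w^2 - 4.21*w - 2.47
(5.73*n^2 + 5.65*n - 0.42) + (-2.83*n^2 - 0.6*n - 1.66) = 2.9*n^2 + 5.05*n - 2.08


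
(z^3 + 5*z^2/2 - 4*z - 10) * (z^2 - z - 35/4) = z^5 + 3*z^4/2 - 61*z^3/4 - 223*z^2/8 + 45*z + 175/2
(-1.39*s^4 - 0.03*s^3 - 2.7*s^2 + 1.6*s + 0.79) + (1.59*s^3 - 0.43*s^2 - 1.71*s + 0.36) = -1.39*s^4 + 1.56*s^3 - 3.13*s^2 - 0.11*s + 1.15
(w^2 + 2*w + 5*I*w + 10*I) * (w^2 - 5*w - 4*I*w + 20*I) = w^4 - 3*w^3 + I*w^3 + 10*w^2 - 3*I*w^2 - 60*w - 10*I*w - 200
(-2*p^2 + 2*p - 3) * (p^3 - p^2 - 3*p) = -2*p^5 + 4*p^4 + p^3 - 3*p^2 + 9*p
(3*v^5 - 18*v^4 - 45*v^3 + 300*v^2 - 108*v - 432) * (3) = 9*v^5 - 54*v^4 - 135*v^3 + 900*v^2 - 324*v - 1296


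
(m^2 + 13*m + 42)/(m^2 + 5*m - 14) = (m + 6)/(m - 2)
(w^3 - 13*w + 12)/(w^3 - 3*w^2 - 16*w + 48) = (w - 1)/(w - 4)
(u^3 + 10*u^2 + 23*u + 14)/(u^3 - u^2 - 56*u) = (u^2 + 3*u + 2)/(u*(u - 8))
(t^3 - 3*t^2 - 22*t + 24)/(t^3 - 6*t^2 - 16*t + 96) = (t - 1)/(t - 4)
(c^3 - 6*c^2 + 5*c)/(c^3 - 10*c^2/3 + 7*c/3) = 3*(c - 5)/(3*c - 7)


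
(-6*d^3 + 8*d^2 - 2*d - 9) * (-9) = 54*d^3 - 72*d^2 + 18*d + 81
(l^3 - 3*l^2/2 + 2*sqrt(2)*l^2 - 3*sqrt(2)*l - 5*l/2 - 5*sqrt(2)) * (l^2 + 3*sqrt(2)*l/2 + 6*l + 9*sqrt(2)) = l^5 + 9*l^4/2 + 7*sqrt(2)*l^4/2 - 11*l^3/2 + 63*sqrt(2)*l^3/4 - 161*sqrt(2)*l^2/4 + 12*l^2 - 105*sqrt(2)*l/2 - 69*l - 90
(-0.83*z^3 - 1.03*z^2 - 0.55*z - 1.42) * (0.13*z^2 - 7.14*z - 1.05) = -0.1079*z^5 + 5.7923*z^4 + 8.1542*z^3 + 4.8239*z^2 + 10.7163*z + 1.491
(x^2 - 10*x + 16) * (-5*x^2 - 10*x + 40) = -5*x^4 + 40*x^3 + 60*x^2 - 560*x + 640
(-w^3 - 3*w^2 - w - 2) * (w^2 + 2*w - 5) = -w^5 - 5*w^4 - 2*w^3 + 11*w^2 + w + 10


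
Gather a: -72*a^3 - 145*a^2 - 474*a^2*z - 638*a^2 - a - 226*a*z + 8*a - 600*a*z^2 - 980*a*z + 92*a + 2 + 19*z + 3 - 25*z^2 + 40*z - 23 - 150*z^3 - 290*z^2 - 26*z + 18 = -72*a^3 + a^2*(-474*z - 783) + a*(-600*z^2 - 1206*z + 99) - 150*z^3 - 315*z^2 + 33*z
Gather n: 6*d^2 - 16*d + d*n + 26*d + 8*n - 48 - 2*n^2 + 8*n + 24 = 6*d^2 + 10*d - 2*n^2 + n*(d + 16) - 24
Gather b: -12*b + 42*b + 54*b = 84*b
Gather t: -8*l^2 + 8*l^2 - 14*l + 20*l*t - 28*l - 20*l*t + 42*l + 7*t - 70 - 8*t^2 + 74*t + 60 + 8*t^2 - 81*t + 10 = 0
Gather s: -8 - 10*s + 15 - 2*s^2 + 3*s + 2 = -2*s^2 - 7*s + 9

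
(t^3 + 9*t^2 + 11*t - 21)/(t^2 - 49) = (t^2 + 2*t - 3)/(t - 7)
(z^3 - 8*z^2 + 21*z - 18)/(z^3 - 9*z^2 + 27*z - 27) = (z - 2)/(z - 3)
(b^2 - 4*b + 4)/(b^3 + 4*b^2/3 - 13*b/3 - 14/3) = 3*(b - 2)/(3*b^2 + 10*b + 7)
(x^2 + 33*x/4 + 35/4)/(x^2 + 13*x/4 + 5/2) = (x + 7)/(x + 2)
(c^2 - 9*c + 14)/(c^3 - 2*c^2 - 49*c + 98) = 1/(c + 7)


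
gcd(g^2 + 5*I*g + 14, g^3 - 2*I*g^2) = g - 2*I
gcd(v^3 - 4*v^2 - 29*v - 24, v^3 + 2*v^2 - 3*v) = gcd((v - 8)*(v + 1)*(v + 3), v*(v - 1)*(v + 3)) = v + 3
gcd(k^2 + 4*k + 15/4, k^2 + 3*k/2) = k + 3/2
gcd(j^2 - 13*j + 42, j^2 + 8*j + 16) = 1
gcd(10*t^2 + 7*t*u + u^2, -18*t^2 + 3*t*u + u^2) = 1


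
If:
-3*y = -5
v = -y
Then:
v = -5/3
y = 5/3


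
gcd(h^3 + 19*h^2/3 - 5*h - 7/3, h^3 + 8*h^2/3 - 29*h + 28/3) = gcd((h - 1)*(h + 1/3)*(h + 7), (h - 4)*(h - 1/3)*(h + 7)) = h + 7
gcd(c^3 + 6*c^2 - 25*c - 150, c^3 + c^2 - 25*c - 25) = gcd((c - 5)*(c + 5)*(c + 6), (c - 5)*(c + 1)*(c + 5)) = c^2 - 25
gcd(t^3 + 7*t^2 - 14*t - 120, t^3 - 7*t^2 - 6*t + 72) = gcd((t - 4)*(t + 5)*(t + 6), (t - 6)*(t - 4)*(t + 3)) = t - 4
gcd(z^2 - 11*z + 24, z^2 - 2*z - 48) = z - 8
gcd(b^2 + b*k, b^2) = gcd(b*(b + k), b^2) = b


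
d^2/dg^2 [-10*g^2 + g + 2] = -20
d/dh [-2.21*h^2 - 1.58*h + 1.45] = -4.42*h - 1.58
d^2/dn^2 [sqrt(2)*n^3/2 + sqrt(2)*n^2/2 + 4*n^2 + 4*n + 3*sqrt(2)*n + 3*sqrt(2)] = 3*sqrt(2)*n + sqrt(2) + 8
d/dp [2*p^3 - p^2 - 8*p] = 6*p^2 - 2*p - 8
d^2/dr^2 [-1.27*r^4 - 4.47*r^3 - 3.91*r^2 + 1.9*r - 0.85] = -15.24*r^2 - 26.82*r - 7.82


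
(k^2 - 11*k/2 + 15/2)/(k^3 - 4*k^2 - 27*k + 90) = (k - 5/2)/(k^2 - k - 30)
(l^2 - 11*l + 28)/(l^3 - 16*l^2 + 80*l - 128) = (l - 7)/(l^2 - 12*l + 32)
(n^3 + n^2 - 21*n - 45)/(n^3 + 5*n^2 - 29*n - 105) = (n + 3)/(n + 7)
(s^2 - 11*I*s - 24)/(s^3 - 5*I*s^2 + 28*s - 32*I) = (s - 3*I)/(s^2 + 3*I*s + 4)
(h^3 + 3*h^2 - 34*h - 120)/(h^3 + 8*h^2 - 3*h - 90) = (h^2 - 2*h - 24)/(h^2 + 3*h - 18)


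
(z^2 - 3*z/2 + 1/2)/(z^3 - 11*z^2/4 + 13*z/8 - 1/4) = 4*(z - 1)/(4*z^2 - 9*z + 2)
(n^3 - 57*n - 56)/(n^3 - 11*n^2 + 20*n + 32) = (n + 7)/(n - 4)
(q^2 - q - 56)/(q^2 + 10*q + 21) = (q - 8)/(q + 3)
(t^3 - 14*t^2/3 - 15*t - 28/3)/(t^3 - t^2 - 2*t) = (3*t^2 - 17*t - 28)/(3*t*(t - 2))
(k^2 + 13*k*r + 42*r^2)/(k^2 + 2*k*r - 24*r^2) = (-k - 7*r)/(-k + 4*r)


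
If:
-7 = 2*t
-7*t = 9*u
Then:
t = -7/2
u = 49/18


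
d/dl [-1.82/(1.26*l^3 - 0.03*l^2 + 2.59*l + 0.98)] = (6.8796*l^2 - 0.1092*l + 4.7138)/(1.26*l^3 - 0.03*l^2 + 2.59*l + 0.98)^2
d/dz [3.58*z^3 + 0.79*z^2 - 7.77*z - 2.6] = 10.74*z^2 + 1.58*z - 7.77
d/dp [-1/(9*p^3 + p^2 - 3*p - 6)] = (27*p^2 + 2*p - 3)/(9*p^3 + p^2 - 3*p - 6)^2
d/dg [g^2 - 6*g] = 2*g - 6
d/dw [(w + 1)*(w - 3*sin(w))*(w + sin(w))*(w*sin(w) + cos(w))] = w*(w + 1)*(w - 3*sin(w))*(w + sin(w))*cos(w) + (w + 1)*(w - 3*sin(w))*(w*sin(w) + cos(w))*(cos(w) + 1) - (w + 1)*(w + sin(w))*(w*sin(w) + cos(w))*(3*cos(w) - 1) + (w - 3*sin(w))*(w + sin(w))*(w*sin(w) + cos(w))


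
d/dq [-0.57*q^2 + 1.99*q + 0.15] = 1.99 - 1.14*q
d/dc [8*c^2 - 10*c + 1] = 16*c - 10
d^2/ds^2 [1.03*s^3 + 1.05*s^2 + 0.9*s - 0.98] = 6.18*s + 2.1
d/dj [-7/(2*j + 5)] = 14/(2*j + 5)^2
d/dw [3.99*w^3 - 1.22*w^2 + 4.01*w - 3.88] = 11.97*w^2 - 2.44*w + 4.01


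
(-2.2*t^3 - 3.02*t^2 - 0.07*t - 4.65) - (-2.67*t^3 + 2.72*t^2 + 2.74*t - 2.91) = 0.47*t^3 - 5.74*t^2 - 2.81*t - 1.74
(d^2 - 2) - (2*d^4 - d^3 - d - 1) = -2*d^4 + d^3 + d^2 + d - 1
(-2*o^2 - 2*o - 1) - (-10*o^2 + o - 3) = 8*o^2 - 3*o + 2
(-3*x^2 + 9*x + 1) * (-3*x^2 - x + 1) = 9*x^4 - 24*x^3 - 15*x^2 + 8*x + 1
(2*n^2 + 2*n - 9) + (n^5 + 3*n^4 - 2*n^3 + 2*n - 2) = n^5 + 3*n^4 - 2*n^3 + 2*n^2 + 4*n - 11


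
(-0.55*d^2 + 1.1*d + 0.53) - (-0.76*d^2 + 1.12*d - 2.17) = 0.21*d^2 - 0.02*d + 2.7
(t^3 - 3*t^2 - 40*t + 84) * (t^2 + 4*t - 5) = t^5 + t^4 - 57*t^3 - 61*t^2 + 536*t - 420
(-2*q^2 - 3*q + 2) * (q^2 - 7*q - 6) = -2*q^4 + 11*q^3 + 35*q^2 + 4*q - 12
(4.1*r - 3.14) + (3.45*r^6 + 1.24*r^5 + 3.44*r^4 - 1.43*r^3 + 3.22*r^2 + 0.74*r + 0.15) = 3.45*r^6 + 1.24*r^5 + 3.44*r^4 - 1.43*r^3 + 3.22*r^2 + 4.84*r - 2.99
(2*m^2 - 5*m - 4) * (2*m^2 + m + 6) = 4*m^4 - 8*m^3 - m^2 - 34*m - 24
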